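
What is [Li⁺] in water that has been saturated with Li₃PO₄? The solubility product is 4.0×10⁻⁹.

Li₃PO₄(s) ⇌ 3 Li⁺(aq) + PO₄³⁻(aq)
If s mol/L of Li₃PO₄ dissolves, [Li⁺] = 3s and [PO₄³⁻] = s.
Ksp = [Li⁺]^3[PO₄³⁻] = (3s)^3 · s = 27s^4 = 4.0×10⁻⁹
s = 3.5×10⁻³ M
[Li⁺] = 3s = 1.0×10⁻² M

1.0×10⁻² M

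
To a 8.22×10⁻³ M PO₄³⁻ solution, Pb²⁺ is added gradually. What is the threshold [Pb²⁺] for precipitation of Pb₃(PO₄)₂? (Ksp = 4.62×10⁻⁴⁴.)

8.81×10⁻¹⁴ M

Precipitation of each salt begins when its ion product equals Ksp.
Pb₃(PO₄)₂(s) ⇌ 3 Pb²⁺(aq) + 2 PO₄³⁻(aq)
Ksp = [Pb²⁺]^3[PO₄³⁻]^2 = [Pb²⁺]^3(8.22×10⁻³)^2
[Pb²⁺]^3 = 4.62×10⁻⁴⁴ / (8.22×10⁻³)^2 = 6.84×10⁻⁴⁰
[Pb²⁺] = 8.81×10⁻¹⁴ M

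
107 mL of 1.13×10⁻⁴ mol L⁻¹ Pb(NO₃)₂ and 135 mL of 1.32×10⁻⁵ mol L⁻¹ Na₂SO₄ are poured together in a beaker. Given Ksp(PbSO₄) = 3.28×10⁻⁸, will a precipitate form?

Total volume after mixing = 107 + 135 = 242 mL.
[Pb²⁺] = (1.13×10⁻⁴)(107)/242 = 5.00×10⁻⁵ mol L⁻¹
[SO₄²⁻] = (1.32×10⁻⁵)(135)/242 = 7.36×10⁻⁶ mol L⁻¹
Q = [Pb²⁺][SO₄²⁻] = 3.68×10⁻¹⁰
Since Q (3.68×10⁻¹⁰) is less than Ksp (3.28×10⁻⁸), no PbSO₄ precipitates.

No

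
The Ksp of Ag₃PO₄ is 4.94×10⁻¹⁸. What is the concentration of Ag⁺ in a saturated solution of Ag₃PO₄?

Ag₃PO₄(s) ⇌ 3 Ag⁺(aq) + PO₄³⁻(aq)
For each mole of Ag₃PO₄ that dissolves per liter, [Ag⁺] = 3s and [PO₄³⁻] = s; let s denote this solubility.
Ksp = [Ag⁺]^3[PO₄³⁻] = (3s)^3 · s = 27s^4 = 4.94×10⁻¹⁸
s = 2.07×10⁻⁵ mol/L
[Ag⁺] = 3s = 6.20×10⁻⁵ mol/L

6.20×10⁻⁵ M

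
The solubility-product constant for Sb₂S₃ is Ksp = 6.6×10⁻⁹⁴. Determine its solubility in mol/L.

9.1×10⁻²⁰ M

Sb₂S₃(s) ⇌ 2 Sb³⁺(aq) + 3 S²⁻(aq)
If s mol/L of Sb₂S₃ dissolves, [Sb³⁺] = 2s and [S²⁻] = 3s.
Ksp = [Sb³⁺]^2[S²⁻]^3 = (2s)^2 · (3s)^3 = 108s^5
108s^5 = 6.6×10⁻⁹⁴  ⇒  s^5 = 6.1×10⁻⁹⁶
s = 9.1×10⁻²⁰ mol/L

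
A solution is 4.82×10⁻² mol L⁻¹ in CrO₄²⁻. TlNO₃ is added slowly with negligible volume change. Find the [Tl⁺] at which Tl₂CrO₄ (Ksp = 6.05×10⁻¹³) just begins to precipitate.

A salt starts to precipitate once the ion product Q reaches its Ksp.
Tl₂CrO₄(s) ⇌ 2 Tl⁺(aq) + CrO₄²⁻(aq)
Ksp = [Tl⁺]^2[CrO₄²⁻] = [Tl⁺]^2(4.82×10⁻²)
[Tl⁺]^2 = 6.05×10⁻¹³ / (4.82×10⁻²) = 1.26×10⁻¹¹
[Tl⁺] = 3.54×10⁻⁶ mol L⁻¹

3.54×10⁻⁶ M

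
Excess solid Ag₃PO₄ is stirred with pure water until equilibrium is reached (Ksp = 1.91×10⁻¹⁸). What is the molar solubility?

1.63×10⁻⁵ M

Ag₃PO₄(s) ⇌ 3 Ag⁺(aq) + PO₄³⁻(aq)
If s mol/L of Ag₃PO₄ dissolves, [Ag⁺] = 3s and [PO₄³⁻] = s.
Ksp = [Ag⁺]^3[PO₄³⁻] = (3s)^3 · s = 27s^4
27s^4 = 1.91×10⁻¹⁸  ⇒  s^4 = 7.07×10⁻²⁰
s = 1.63×10⁻⁵ mol L⁻¹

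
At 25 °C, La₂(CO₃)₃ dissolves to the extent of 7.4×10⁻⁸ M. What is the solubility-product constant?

Ksp = 2.4×10⁻³⁴

La₂(CO₃)₃(s) ⇌ 2 La³⁺(aq) + 3 CO₃²⁻(aq)
If s mol/L of La₂(CO₃)₃ dissolves, [La³⁺] = 2s and [CO₃²⁻] = 3s.
Ksp = [La³⁺]^2[CO₃²⁻]^3 = (2s)^2 · (3s)^3 = 108s^5
Ksp = 108 × (7.4×10⁻⁸)^5 = 2.4×10⁻³⁴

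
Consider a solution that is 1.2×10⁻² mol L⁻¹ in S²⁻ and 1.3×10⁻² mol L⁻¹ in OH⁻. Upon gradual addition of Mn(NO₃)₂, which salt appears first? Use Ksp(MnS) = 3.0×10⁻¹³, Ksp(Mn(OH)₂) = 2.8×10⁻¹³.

Each salt precipitates once Q = Ksp for that salt.
For MnS: [Mn²⁺] = (Ksp/[S²⁻]) = 2.5×10⁻¹¹ mol L⁻¹
For Mn(OH)₂: [Mn²⁺] = (Ksp/[OH⁻]^2) = 1.7×10⁻⁹ mol L⁻¹
The smaller threshold [Mn²⁺] is reached first, so MnS precipitates first.

MnS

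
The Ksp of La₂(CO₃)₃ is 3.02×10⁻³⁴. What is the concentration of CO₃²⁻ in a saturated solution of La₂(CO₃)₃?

La₂(CO₃)₃(s) ⇌ 2 La³⁺(aq) + 3 CO₃²⁻(aq)
Let s be the molar solubility. Then [La³⁺] = 2s and [CO₃²⁻] = 3s.
Ksp = [La³⁺]^2[CO₃²⁻]^3 = (2s)^2 · (3s)^3 = 108s^5 = 3.02×10⁻³⁴
s = 7.75×10⁻⁸ M
[CO₃²⁻] = 3s = 2.33×10⁻⁷ M

2.33×10⁻⁷ M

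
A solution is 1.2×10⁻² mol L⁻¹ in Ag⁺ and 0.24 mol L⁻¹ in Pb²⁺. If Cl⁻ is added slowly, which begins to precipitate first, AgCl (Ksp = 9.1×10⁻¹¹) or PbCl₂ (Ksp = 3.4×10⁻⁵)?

Precipitation begins when Q = Ksp.
For AgCl: [Cl⁻] = (Ksp/[Ag⁺]) = 7.6×10⁻⁹ mol L⁻¹
For PbCl₂: [Cl⁻] = (Ksp/[Pb²⁺])^(1/2) = 1.2×10⁻² mol L⁻¹
Since AgCl needs less Cl⁻ to reach saturation, it precipitates first.

AgCl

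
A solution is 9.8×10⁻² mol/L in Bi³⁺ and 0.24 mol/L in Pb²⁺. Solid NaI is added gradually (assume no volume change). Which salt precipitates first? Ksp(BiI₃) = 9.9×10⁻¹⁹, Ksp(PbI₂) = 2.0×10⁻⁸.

Each salt precipitates once Q = Ksp for that salt.
For BiI₃: [I⁻] = (Ksp/[Bi³⁺])^(1/3) = 2.2×10⁻⁶ mol/L
For PbI₂: [I⁻] = (Ksp/[Pb²⁺])^(1/2) = 2.9×10⁻⁴ mol/L
The smaller threshold [I⁻] is reached first, so BiI₃ precipitates first.

BiI₃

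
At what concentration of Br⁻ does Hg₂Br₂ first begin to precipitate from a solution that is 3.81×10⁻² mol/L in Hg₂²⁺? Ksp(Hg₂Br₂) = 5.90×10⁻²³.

3.94×10⁻¹¹ M

A salt starts to precipitate once the ion product Q reaches its Ksp.
Hg₂Br₂(s) ⇌ Hg₂²⁺(aq) + 2 Br⁻(aq)
Ksp = [Hg₂²⁺][Br⁻]^2 = [Br⁻]^2(3.81×10⁻²)
[Br⁻]^2 = 5.90×10⁻²³ / (3.81×10⁻²) = 1.55×10⁻²¹
[Br⁻] = 3.94×10⁻¹¹ mol/L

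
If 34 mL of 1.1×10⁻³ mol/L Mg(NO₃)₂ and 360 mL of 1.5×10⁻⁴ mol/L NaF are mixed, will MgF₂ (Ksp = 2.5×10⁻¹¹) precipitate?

No

After mixing, V = 34 mL + 360 mL = 394 mL.
[Mg²⁺] = (1.1×10⁻³)(34)/394 = 9.5×10⁻⁵ mol/L
[F⁻] = (1.5×10⁻⁴)(360)/394 = 1.4×10⁻⁴ mol/L
Q = [Mg²⁺][F⁻]^2 = 1.8×10⁻¹²
Q < Ksp (1.8×10⁻¹² vs 2.5×10⁻¹¹); the solution remains unsaturated and no precipitate forms.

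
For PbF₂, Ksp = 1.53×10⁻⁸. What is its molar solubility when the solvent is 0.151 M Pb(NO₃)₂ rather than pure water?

1.59×10⁻⁴ M

PbF₂(s) ⇌ Pb²⁺(aq) + 2 F⁻(aq)
The solution already contains Pb²⁺ at 0.151 M. Let s be the molar solubility of PbF₂.
[Pb²⁺] ≈ 0.151 M (common ion dominates); [F⁻] = 2s.
Ksp = [Pb²⁺][F⁻]^2 = (0.151)(2s)^2
(2s)^2 = 1.53×10⁻⁸ / (0.151) = 1.01×10⁻⁷
s = 1.59×10⁻⁴ M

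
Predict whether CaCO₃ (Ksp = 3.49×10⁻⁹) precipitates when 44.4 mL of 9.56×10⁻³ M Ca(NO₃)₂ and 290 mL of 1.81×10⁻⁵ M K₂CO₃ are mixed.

The combined volume is 334.4 mL.
[Ca²⁺] = (9.56×10⁻³)(44.4)/334.4 = 1.27×10⁻³ M
[CO₃²⁻] = (1.81×10⁻⁵)(290)/334.4 = 1.57×10⁻⁵ M
Q = [Ca²⁺][CO₃²⁻] = 1.99×10⁻⁸
Because Q > Ksp (1.99×10⁻⁸ vs 3.49×10⁻⁹), a precipitate of CaCO₃ forms.

Yes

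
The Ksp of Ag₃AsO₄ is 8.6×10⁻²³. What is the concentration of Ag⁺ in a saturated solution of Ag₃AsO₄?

4.0×10⁻⁶ M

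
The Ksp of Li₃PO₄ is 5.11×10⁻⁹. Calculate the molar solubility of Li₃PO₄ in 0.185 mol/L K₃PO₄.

1.01×10⁻³ M

Li₃PO₄(s) ⇌ 3 Li⁺(aq) + PO₄³⁻(aq)
The solution already contains PO₄³⁻ at 0.185 mol/L. Let s be the molar solubility of Li₃PO₄.
[PO₄³⁻] ≈ 0.185 mol/L (common ion dominates); [Li⁺] = 3s.
Ksp = [Li⁺]^3[PO₄³⁻] = (3s)^3(0.185)
(3s)^3 = 5.11×10⁻⁹ / (0.185) = 2.76×10⁻⁸
s = 1.01×10⁻³ mol/L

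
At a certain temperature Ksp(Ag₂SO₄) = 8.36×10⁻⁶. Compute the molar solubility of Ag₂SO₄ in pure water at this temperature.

Ag₂SO₄(s) ⇌ 2 Ag⁺(aq) + SO₄²⁻(aq)
If s mol/L of Ag₂SO₄ dissolves, [Ag⁺] = 2s and [SO₄²⁻] = s.
Ksp = [Ag⁺]^2[SO₄²⁻] = (2s)^2 · s = 4s^3
4s^3 = 8.36×10⁻⁶  ⇒  s^3 = 2.09×10⁻⁶
s = (2.09×10⁻⁶)^(1/3) = 1.28×10⁻² mol/L

1.28×10⁻² M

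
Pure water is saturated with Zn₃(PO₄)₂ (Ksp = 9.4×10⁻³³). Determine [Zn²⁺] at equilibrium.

4.6×10⁻⁷ M

Zn₃(PO₄)₂(s) ⇌ 3 Zn²⁺(aq) + 2 PO₄³⁻(aq)
For each mole of Zn₃(PO₄)₂ that dissolves per liter, [Zn²⁺] = 3s and [PO₄³⁻] = 2s; let s denote this solubility.
Ksp = [Zn²⁺]^3[PO₄³⁻]^2 = (3s)^3 · (2s)^2 = 108s^5 = 9.4×10⁻³³
s = 1.5×10⁻⁷ M
[Zn²⁺] = 3s = 4.6×10⁻⁷ M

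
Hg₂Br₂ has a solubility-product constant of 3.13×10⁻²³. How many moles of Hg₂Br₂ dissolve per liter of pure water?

1.99×10⁻⁸ M

Hg₂Br₂(s) ⇌ Hg₂²⁺(aq) + 2 Br⁻(aq)
Call the molar solubility s, so that [Hg₂²⁺] = s and [Br⁻] = 2s.
Ksp = [Hg₂²⁺][Br⁻]^2 = s · (2s)^2 = 4s^3
4s^3 = 3.13×10⁻²³  ⇒  s^3 = 7.83×10⁻²⁴
s = 1.99×10⁻⁸ M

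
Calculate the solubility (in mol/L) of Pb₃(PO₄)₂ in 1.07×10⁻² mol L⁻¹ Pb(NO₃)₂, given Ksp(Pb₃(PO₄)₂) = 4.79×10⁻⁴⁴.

Pb₃(PO₄)₂(s) ⇌ 3 Pb²⁺(aq) + 2 PO₄³⁻(aq)
With Pb²⁺ already at 1.07×10⁻² mol L⁻¹ and s small, take [Pb²⁺] ≈ 1.07×10⁻² mol L⁻¹ and [PO₄³⁻] = 2s.
Ksp = [Pb²⁺]^3[PO₄³⁻]^2 = (1.07×10⁻²)^3(2s)^2
(2s)^2 = 4.79×10⁻⁴⁴ / (1.07×10⁻²)^3 = 3.91×10⁻³⁸
s = 9.89×10⁻²⁰ mol L⁻¹

9.89×10⁻²⁰ M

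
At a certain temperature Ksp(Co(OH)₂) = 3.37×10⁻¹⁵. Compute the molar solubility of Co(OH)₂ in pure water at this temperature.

9.44×10⁻⁶ M

Co(OH)₂(s) ⇌ Co²⁺(aq) + 2 OH⁻(aq)
If s mol/L of Co(OH)₂ dissolves, [Co²⁺] = s and [OH⁻] = 2s.
Ksp = [Co²⁺][OH⁻]^2 = s · (2s)^2 = 4s^3
4s^3 = 3.37×10⁻¹⁵  ⇒  s^3 = 8.43×10⁻¹⁶
s = (8.43×10⁻¹⁶)^(1/3) = 9.44×10⁻⁶ mol L⁻¹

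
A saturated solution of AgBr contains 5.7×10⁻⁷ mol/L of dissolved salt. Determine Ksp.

Ksp = 3.2×10⁻¹³

AgBr(s) ⇌ Ag⁺(aq) + Br⁻(aq)
For each mole of AgBr that dissolves per liter, [Ag⁺] = s and [Br⁻] = s; let s denote this solubility.
Ksp = [Ag⁺][Br⁻] = s · s = s^2
Ksp = (5.7×10⁻⁷)^2 = 3.2×10⁻¹³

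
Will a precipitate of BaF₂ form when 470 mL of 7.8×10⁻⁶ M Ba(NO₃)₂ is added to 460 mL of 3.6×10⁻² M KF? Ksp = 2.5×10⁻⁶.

Total volume after mixing = 470 + 460 = 930 mL.
[Ba²⁺] = (7.8×10⁻⁶)(470)/930 = 3.9×10⁻⁶ M
[F⁻] = (3.6×10⁻²)(460)/930 = 1.8×10⁻² M
Q = [Ba²⁺][F⁻]^2 = 1.2×10⁻⁹
Since Q (1.2×10⁻⁹) is less than Ksp (2.5×10⁻⁶), no BaF₂ precipitates.

No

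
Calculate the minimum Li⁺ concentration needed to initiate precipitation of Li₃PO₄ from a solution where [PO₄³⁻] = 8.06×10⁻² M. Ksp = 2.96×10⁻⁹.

Precipitation of each salt begins when its ion product equals Ksp.
Li₃PO₄(s) ⇌ 3 Li⁺(aq) + PO₄³⁻(aq)
Ksp = [Li⁺]^3[PO₄³⁻] = [Li⁺]^3(8.06×10⁻²)
[Li⁺]^3 = 2.96×10⁻⁹ / (8.06×10⁻²) = 3.67×10⁻⁸
[Li⁺] = 3.32×10⁻³ M

3.32×10⁻³ M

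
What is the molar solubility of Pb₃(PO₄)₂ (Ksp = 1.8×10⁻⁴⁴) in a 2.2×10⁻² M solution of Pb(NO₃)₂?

2.1×10⁻²⁰ M

Pb₃(PO₄)₂(s) ⇌ 3 Pb²⁺(aq) + 2 PO₄³⁻(aq)
Pb²⁺ is already present at 2.2×10⁻² M. If s mol/L of Pb₃(PO₄)₂ dissolves, [PO₄³⁻] = 2s while [Pb²⁺] ≈ 2.2×10⁻² M.
Ksp = [Pb²⁺]^3[PO₄³⁻]^2 = (2.2×10⁻²)^3(2s)^2
(2s)^2 = 1.8×10⁻⁴⁴ / (2.2×10⁻²)^3 = 1.7×10⁻³⁹
s = 2.1×10⁻²⁰ M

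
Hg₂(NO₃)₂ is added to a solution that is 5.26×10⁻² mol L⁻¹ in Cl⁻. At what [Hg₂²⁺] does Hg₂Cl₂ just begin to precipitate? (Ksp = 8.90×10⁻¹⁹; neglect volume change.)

3.22×10⁻¹⁶ M

A salt starts to precipitate once the ion product Q reaches its Ksp.
Hg₂Cl₂(s) ⇌ Hg₂²⁺(aq) + 2 Cl⁻(aq)
Ksp = [Hg₂²⁺][Cl⁻]^2 = [Hg₂²⁺](5.26×10⁻²)^2
[Hg₂²⁺] = 8.90×10⁻¹⁹ / (5.26×10⁻²)^2 = 3.22×10⁻¹⁶
[Hg₂²⁺] = 3.22×10⁻¹⁶ mol L⁻¹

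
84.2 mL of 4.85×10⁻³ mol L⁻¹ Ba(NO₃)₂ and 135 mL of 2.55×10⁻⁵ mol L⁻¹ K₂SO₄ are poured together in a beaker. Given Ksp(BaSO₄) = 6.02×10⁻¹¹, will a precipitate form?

Yes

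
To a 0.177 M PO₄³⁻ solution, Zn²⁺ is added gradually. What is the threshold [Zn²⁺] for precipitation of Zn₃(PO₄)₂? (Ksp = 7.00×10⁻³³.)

A salt starts to precipitate once the ion product Q reaches its Ksp.
Zn₃(PO₄)₂(s) ⇌ 3 Zn²⁺(aq) + 2 PO₄³⁻(aq)
Ksp = [Zn²⁺]^3[PO₄³⁻]^2 = [Zn²⁺]^3(0.177)^2
[Zn²⁺]^3 = 7.00×10⁻³³ / (0.177)^2 = 2.23×10⁻³¹
[Zn²⁺] = 6.07×10⁻¹¹ M

6.07×10⁻¹¹ M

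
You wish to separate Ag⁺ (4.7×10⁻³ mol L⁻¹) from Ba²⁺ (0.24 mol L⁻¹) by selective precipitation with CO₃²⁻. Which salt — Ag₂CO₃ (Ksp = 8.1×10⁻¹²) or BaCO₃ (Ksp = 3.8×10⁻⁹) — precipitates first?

BaCO₃

Precipitation begins when Q = Ksp.
For Ag₂CO₃: [CO₃²⁻] = (Ksp/[Ag⁺]^2) = 3.7×10⁻⁷ mol L⁻¹
For BaCO₃: [CO₃²⁻] = (Ksp/[Ba²⁺]) = 1.6×10⁻⁸ mol L⁻¹
BaCO₃ requires the lower [CO₃²⁻], so it precipitates first.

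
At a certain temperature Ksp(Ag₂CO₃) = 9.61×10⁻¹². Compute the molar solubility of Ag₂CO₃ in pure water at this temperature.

1.34×10⁻⁴ M

Ag₂CO₃(s) ⇌ 2 Ag⁺(aq) + CO₃²⁻(aq)
With molar solubility s: [Ag⁺] = 2s, [CO₃²⁻] = s.
Ksp = [Ag⁺]^2[CO₃²⁻] = (2s)^2 · s = 4s^3
4s^3 = 9.61×10⁻¹²  ⇒  s^3 = 2.40×10⁻¹²
Taking the 3rd root, s = 1.34×10⁻⁴ mol L⁻¹.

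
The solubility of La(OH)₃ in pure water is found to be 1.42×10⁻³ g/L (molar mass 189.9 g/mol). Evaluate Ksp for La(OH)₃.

Molar solubility s = (1.42×10⁻³ g/L) / (189.9 g/mol) = 7.4776×10⁻⁶ mol/L
La(OH)₃(s) ⇌ La³⁺(aq) + 3 OH⁻(aq)
Let s be the molar solubility. Then [La³⁺] = s and [OH⁻] = 3s.
Ksp = [La³⁺][OH⁻]^3 = s · (3s)^3 = 27s^4
Ksp = 27 × (7.4776×10⁻⁶)^4 = 8.44×10⁻²⁰

Ksp = 8.44×10⁻²⁰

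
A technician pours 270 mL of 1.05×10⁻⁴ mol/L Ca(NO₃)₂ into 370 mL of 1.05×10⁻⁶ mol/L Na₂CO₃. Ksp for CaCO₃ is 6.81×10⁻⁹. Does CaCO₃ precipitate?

No

After mixing, V = 270 mL + 370 mL = 640 mL.
[Ca²⁺] = (1.05×10⁻⁴)(270)/640 = 4.43×10⁻⁵ mol/L
[CO₃²⁻] = (1.05×10⁻⁶)(370)/640 = 6.07×10⁻⁷ mol/L
Q = [Ca²⁺][CO₃²⁻] = 2.69×10⁻¹¹
Q = 2.69×10⁻¹¹ < Ksp = 6.81×10⁻⁹, so the solution is unsaturated and no precipitate forms.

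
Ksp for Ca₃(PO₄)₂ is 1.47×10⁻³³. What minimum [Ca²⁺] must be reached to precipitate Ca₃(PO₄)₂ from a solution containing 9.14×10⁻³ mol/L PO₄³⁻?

Precipitation begins when Q = Ksp.
Ca₃(PO₄)₂(s) ⇌ 3 Ca²⁺(aq) + 2 PO₄³⁻(aq)
Ksp = [Ca²⁺]^3[PO₄³⁻]^2 = [Ca²⁺]^3(9.14×10⁻³)^2
[Ca²⁺]^3 = 1.47×10⁻³³ / (9.14×10⁻³)^2 = 1.76×10⁻²⁹
[Ca²⁺] = 2.60×10⁻¹⁰ mol/L

2.60×10⁻¹⁰ M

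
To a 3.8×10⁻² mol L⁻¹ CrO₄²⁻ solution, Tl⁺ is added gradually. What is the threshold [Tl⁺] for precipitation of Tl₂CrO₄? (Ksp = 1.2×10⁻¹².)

5.6×10⁻⁶ M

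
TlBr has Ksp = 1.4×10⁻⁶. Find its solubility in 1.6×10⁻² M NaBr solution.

TlBr(s) ⇌ Tl⁺(aq) + Br⁻(aq)
Br⁻ is already present at 1.6×10⁻² M. If s mol/L of TlBr dissolves, [Tl⁺] = s while [Br⁻] ≈ 1.6×10⁻² M.
Ksp = [Tl⁺][Br⁻] = s(1.6×10⁻²)
s = 1.4×10⁻⁶ / (1.6×10⁻²) = 8.8×10⁻⁵
s = 8.8×10⁻⁵ M

8.8×10⁻⁵ M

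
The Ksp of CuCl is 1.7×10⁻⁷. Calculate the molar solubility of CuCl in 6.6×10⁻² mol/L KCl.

2.6×10⁻⁶ M

CuCl(s) ⇌ Cu⁺(aq) + Cl⁻(aq)
Let s be the solubility of CuCl here. The common ion gives [Cl⁻] ≈ 6.6×10⁻² mol/L, and [Cu⁺] = s.
Ksp = [Cu⁺][Cl⁻] = s(6.6×10⁻²)
s = 1.7×10⁻⁷ / (6.6×10⁻²) = 2.6×10⁻⁶
s = 2.6×10⁻⁶ mol/L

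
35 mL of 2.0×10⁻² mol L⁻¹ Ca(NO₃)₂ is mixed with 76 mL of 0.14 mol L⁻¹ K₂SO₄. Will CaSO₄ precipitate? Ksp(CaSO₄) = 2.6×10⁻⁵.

The combined volume is 111 mL.
[Ca²⁺] = (2.0×10⁻²)(35)/111 = 6.3×10⁻³ mol L⁻¹
[SO₄²⁻] = (0.14)(76)/111 = 9.6×10⁻² mol L⁻¹
Q = [Ca²⁺][SO₄²⁻] = 6.0×10⁻⁴
Q = 6.0×10⁻⁴ > Ksp = 2.6×10⁻⁵, so the solution is supersaturated and CaSO₄ precipitates.

Yes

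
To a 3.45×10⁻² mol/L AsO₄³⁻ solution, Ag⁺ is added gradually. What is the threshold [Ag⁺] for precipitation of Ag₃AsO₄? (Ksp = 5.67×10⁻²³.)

The threshold for precipitation is Q = Ksp.
Ag₃AsO₄(s) ⇌ 3 Ag⁺(aq) + AsO₄³⁻(aq)
Ksp = [Ag⁺]^3[AsO₄³⁻] = [Ag⁺]^3(3.45×10⁻²)
[Ag⁺]^3 = 5.67×10⁻²³ / (3.45×10⁻²) = 1.64×10⁻²¹
[Ag⁺] = 1.18×10⁻⁷ mol/L

1.18×10⁻⁷ M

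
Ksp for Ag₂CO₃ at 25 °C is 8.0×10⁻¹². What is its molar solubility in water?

1.3×10⁻⁴ M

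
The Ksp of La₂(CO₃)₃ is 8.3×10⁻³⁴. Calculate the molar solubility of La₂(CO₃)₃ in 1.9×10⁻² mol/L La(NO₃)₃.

4.4×10⁻¹¹ M

La₂(CO₃)₃(s) ⇌ 2 La³⁺(aq) + 3 CO₃²⁻(aq)
La³⁺ is already present at 1.9×10⁻² mol/L. If s mol/L of La₂(CO₃)₃ dissolves, [CO₃²⁻] = 3s while [La³⁺] ≈ 1.9×10⁻² mol/L.
Ksp = [La³⁺]^2[CO₃²⁻]^3 = (1.9×10⁻²)^2(3s)^3
(3s)^3 = 8.3×10⁻³⁴ / (1.9×10⁻²)^2 = 2.3×10⁻³⁰
s = 4.4×10⁻¹¹ mol/L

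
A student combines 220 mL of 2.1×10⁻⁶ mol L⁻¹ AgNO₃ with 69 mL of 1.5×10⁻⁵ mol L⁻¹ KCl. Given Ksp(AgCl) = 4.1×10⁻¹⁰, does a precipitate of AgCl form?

After mixing, V = 220 mL + 69 mL = 289 mL.
[Ag⁺] = (2.1×10⁻⁶)(220)/289 = 1.6×10⁻⁶ mol L⁻¹
[Cl⁻] = (1.5×10⁻⁵)(69)/289 = 3.6×10⁻⁶ mol L⁻¹
Q = [Ag⁺][Cl⁻] = 5.7×10⁻¹²
Q < Ksp (5.7×10⁻¹² vs 4.1×10⁻¹⁰); the solution remains unsaturated and no precipitate forms.

No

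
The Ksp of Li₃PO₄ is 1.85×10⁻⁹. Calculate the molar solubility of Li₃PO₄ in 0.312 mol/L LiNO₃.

6.09×10⁻⁸ M

Li₃PO₄(s) ⇌ 3 Li⁺(aq) + PO₄³⁻(aq)
With Li⁺ already at 0.312 mol/L and s small, take [Li⁺] ≈ 0.312 mol/L and [PO₄³⁻] = s.
Ksp = [Li⁺]^3[PO₄³⁻] = (0.312)^3s
s = 1.85×10⁻⁹ / (0.312)^3 = 6.09×10⁻⁸
s = 6.09×10⁻⁸ mol/L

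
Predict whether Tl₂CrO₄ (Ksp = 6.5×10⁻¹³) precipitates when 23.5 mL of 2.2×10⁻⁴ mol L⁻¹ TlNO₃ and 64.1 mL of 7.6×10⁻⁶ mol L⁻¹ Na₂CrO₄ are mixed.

After mixing, V = 23.5 mL + 64.1 mL = 87.6 mL.
[Tl⁺] = (2.2×10⁻⁴)(23.5)/87.6 = 5.9×10⁻⁵ mol L⁻¹
[CrO₄²⁻] = (7.6×10⁻⁶)(64.1)/87.6 = 5.6×10⁻⁶ mol L⁻¹
Q = [Tl⁺]^2[CrO₄²⁻] = 1.9×10⁻¹⁴
Since Q (1.9×10⁻¹⁴) is less than Ksp (6.5×10⁻¹³), no Tl₂CrO₄ precipitates.

No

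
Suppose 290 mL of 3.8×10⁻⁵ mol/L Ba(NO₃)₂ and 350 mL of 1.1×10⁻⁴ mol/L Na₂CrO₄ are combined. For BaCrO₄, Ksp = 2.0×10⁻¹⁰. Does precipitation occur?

The combined volume is 640 mL.
[Ba²⁺] = (3.8×10⁻⁵)(290)/640 = 1.7×10⁻⁵ mol/L
[CrO₄²⁻] = (1.1×10⁻⁴)(350)/640 = 6.0×10⁻⁵ mol/L
Q = [Ba²⁺][CrO₄²⁻] = 1.0×10⁻⁹
Q = 1.0×10⁻⁹ > Ksp = 2.0×10⁻¹⁰, so the solution is supersaturated and BaCrO₄ precipitates.

Yes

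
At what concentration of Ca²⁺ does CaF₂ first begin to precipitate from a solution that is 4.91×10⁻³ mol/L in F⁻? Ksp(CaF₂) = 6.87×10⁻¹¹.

2.85×10⁻⁶ M

Each salt precipitates once Q = Ksp for that salt.
CaF₂(s) ⇌ Ca²⁺(aq) + 2 F⁻(aq)
Ksp = [Ca²⁺][F⁻]^2 = [Ca²⁺](4.91×10⁻³)^2
[Ca²⁺] = 6.87×10⁻¹¹ / (4.91×10⁻³)^2 = 2.85×10⁻⁶
[Ca²⁺] = 2.85×10⁻⁶ mol/L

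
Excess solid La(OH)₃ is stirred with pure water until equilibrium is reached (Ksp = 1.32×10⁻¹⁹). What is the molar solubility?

La(OH)₃(s) ⇌ La³⁺(aq) + 3 OH⁻(aq)
For each mole of La(OH)₃ that dissolves per liter, [La³⁺] = s and [OH⁻] = 3s; let s denote this solubility.
Ksp = [La³⁺][OH⁻]^3 = s · (3s)^3 = 27s^4
27s^4 = 1.32×10⁻¹⁹  ⇒  s^4 = 4.89×10⁻²¹
s = (4.89×10⁻²¹)^(1/4) = 8.36×10⁻⁶ mol/L

8.36×10⁻⁶ M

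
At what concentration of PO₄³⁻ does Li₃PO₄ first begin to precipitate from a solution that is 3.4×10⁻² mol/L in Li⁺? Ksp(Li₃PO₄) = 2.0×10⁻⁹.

5.1×10⁻⁵ M

A salt starts to precipitate once the ion product Q reaches its Ksp.
Li₃PO₄(s) ⇌ 3 Li⁺(aq) + PO₄³⁻(aq)
Ksp = [Li⁺]^3[PO₄³⁻] = [PO₄³⁻](3.4×10⁻²)^3
[PO₄³⁻] = 2.0×10⁻⁹ / (3.4×10⁻²)^3 = 5.1×10⁻⁵
[PO₄³⁻] = 5.1×10⁻⁵ mol/L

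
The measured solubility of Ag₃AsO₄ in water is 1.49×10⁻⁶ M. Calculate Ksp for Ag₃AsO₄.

Ag₃AsO₄(s) ⇌ 3 Ag⁺(aq) + AsO₄³⁻(aq)
With molar solubility s: [Ag⁺] = 3s, [AsO₄³⁻] = s.
Ksp = [Ag⁺]^3[AsO₄³⁻] = (3s)^3 · s = 27s^4
Ksp = 27 × (1.49×10⁻⁶)^4 = 1.33×10⁻²²

Ksp = 1.33×10⁻²²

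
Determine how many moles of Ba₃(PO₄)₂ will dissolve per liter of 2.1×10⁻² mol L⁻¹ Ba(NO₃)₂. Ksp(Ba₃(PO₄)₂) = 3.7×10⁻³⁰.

3.2×10⁻¹³ M

Ba₃(PO₄)₂(s) ⇌ 3 Ba²⁺(aq) + 2 PO₄³⁻(aq)
Ba²⁺ is already present at 2.1×10⁻² mol L⁻¹. If s mol/L of Ba₃(PO₄)₂ dissolves, [PO₄³⁻] = 2s while [Ba²⁺] ≈ 2.1×10⁻² mol L⁻¹.
Ksp = [Ba²⁺]^3[PO₄³⁻]^2 = (2.1×10⁻²)^3(2s)^2
(2s)^2 = 3.7×10⁻³⁰ / (2.1×10⁻²)^3 = 4.0×10⁻²⁵
s = 3.2×10⁻¹³ mol L⁻¹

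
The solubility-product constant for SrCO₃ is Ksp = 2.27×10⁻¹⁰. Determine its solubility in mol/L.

1.51×10⁻⁵ M

SrCO₃(s) ⇌ Sr²⁺(aq) + CO₃²⁻(aq)
With molar solubility s: [Sr²⁺] = s, [CO₃²⁻] = s.
Ksp = [Sr²⁺][CO₃²⁻] = s · s = s^2
s^2 = 2.27×10⁻¹⁰
s = (2.27×10⁻¹⁰)^(1/2) = 1.51×10⁻⁵ M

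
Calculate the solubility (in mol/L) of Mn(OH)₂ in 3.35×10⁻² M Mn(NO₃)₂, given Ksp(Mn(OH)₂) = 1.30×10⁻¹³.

9.85×10⁻⁷ M

Mn(OH)₂(s) ⇌ Mn²⁺(aq) + 2 OH⁻(aq)
Let s be the solubility of Mn(OH)₂ here. The common ion gives [Mn²⁺] ≈ 3.35×10⁻² M, and [OH⁻] = 2s.
Ksp = [Mn²⁺][OH⁻]^2 = (3.35×10⁻²)(2s)^2
(2s)^2 = 1.30×10⁻¹³ / (3.35×10⁻²) = 3.88×10⁻¹²
s = 9.85×10⁻⁷ M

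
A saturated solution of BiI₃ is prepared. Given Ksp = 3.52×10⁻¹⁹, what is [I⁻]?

3.21×10⁻⁵ M

BiI₃(s) ⇌ Bi³⁺(aq) + 3 I⁻(aq)
If s mol/L of BiI₃ dissolves, [Bi³⁺] = s and [I⁻] = 3s.
Ksp = [Bi³⁺][I⁻]^3 = s · (3s)^3 = 27s^4 = 3.52×10⁻¹⁹
s = 1.07×10⁻⁵ mol/L
[I⁻] = 3s = 3.21×10⁻⁵ mol/L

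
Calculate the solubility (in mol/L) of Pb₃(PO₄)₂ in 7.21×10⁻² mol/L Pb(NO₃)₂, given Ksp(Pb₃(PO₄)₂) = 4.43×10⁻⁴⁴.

5.44×10⁻²¹ M

Pb₃(PO₄)₂(s) ⇌ 3 Pb²⁺(aq) + 2 PO₄³⁻(aq)
With Pb²⁺ already at 7.21×10⁻² mol/L and s small, take [Pb²⁺] ≈ 7.21×10⁻² mol/L and [PO₄³⁻] = 2s.
Ksp = [Pb²⁺]^3[PO₄³⁻]^2 = (7.21×10⁻²)^3(2s)^2
(2s)^2 = 4.43×10⁻⁴⁴ / (7.21×10⁻²)^3 = 1.18×10⁻⁴⁰
s = 5.44×10⁻²¹ mol/L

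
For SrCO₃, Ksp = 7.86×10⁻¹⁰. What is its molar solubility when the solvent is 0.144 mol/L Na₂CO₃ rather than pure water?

5.46×10⁻⁹ M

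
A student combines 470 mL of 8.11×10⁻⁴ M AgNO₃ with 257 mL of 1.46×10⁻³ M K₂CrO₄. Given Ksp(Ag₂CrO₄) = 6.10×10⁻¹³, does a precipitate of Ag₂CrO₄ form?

Yes

After mixing, V = 470 mL + 257 mL = 727 mL.
[Ag⁺] = (8.11×10⁻⁴)(470)/727 = 5.24×10⁻⁴ M
[CrO₄²⁻] = (1.46×10⁻³)(257)/727 = 5.16×10⁻⁴ M
Q = [Ag⁺]^2[CrO₄²⁻] = 1.42×10⁻¹⁰
Q = 1.42×10⁻¹⁰ > Ksp = 6.10×10⁻¹³, so the solution is supersaturated and Ag₂CrO₄ precipitates.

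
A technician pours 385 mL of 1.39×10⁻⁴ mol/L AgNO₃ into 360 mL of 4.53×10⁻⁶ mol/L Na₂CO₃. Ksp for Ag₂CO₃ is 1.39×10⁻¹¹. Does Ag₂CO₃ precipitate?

No

After mixing, V = 385 mL + 360 mL = 745 mL.
[Ag⁺] = (1.39×10⁻⁴)(385)/745 = 7.18×10⁻⁵ mol/L
[CO₃²⁻] = (4.53×10⁻⁶)(360)/745 = 2.19×10⁻⁶ mol/L
Q = [Ag⁺]^2[CO₃²⁻] = 1.13×10⁻¹⁴
Since Q (1.13×10⁻¹⁴) is less than Ksp (1.39×10⁻¹¹), no Ag₂CO₃ precipitates.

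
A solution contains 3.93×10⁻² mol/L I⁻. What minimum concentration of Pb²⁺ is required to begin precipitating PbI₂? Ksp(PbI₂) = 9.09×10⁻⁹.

Precipitation of each salt begins when its ion product equals Ksp.
PbI₂(s) ⇌ Pb²⁺(aq) + 2 I⁻(aq)
Ksp = [Pb²⁺][I⁻]^2 = [Pb²⁺](3.93×10⁻²)^2
[Pb²⁺] = 9.09×10⁻⁹ / (3.93×10⁻²)^2 = 5.89×10⁻⁶
[Pb²⁺] = 5.89×10⁻⁶ mol/L

5.89×10⁻⁶ M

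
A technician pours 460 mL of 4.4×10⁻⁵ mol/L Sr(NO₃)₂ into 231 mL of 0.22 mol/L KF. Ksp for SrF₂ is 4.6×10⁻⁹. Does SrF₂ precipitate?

After mixing, V = 460 mL + 231 mL = 691 mL.
[Sr²⁺] = (4.4×10⁻⁵)(460)/691 = 2.9×10⁻⁵ mol/L
[F⁻] = (0.22)(231)/691 = 7.4×10⁻² mol/L
Q = [Sr²⁺][F⁻]^2 = 1.6×10⁻⁷
Since Q (1.6×10⁻⁷) exceeds Ksp (4.6×10⁻⁹), SrF₂ will precipitate.

Yes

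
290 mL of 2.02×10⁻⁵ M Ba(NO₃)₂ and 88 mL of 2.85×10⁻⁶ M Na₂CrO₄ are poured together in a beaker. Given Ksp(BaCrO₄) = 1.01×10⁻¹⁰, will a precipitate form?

Total volume after mixing = 290 + 88 = 378 mL.
[Ba²⁺] = (2.02×10⁻⁵)(290)/378 = 1.55×10⁻⁵ M
[CrO₄²⁻] = (2.85×10⁻⁶)(88)/378 = 6.63×10⁻⁷ M
Q = [Ba²⁺][CrO₄²⁻] = 1.03×10⁻¹¹
Since Q (1.03×10⁻¹¹) is less than Ksp (1.01×10⁻¹⁰), no BaCrO₄ precipitates.

No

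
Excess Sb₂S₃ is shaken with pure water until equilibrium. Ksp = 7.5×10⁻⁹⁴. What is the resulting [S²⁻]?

2.8×10⁻¹⁹ M

Sb₂S₃(s) ⇌ 2 Sb³⁺(aq) + 3 S²⁻(aq)
With molar solubility s: [Sb³⁺] = 2s, [S²⁻] = 3s.
Ksp = [Sb³⁺]^2[S²⁻]^3 = (2s)^2 · (3s)^3 = 108s^5 = 7.5×10⁻⁹⁴
s = 9.3×10⁻²⁰ mol L⁻¹
[S²⁻] = 3s = 2.8×10⁻¹⁹ mol L⁻¹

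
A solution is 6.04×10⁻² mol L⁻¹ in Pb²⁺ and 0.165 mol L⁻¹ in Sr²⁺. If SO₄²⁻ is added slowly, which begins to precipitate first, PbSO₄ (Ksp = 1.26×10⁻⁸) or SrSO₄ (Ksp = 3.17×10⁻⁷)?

Precipitation of each salt begins when its ion product equals Ksp.
For PbSO₄: [SO₄²⁻] = (Ksp/[Pb²⁺]) = 2.09×10⁻⁷ mol L⁻¹
For SrSO₄: [SO₄²⁻] = (Ksp/[Sr²⁺]) = 1.92×10⁻⁶ mol L⁻¹
The smaller threshold [SO₄²⁻] is reached first, so PbSO₄ precipitates first.

PbSO₄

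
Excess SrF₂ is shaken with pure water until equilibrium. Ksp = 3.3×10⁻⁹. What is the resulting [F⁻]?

SrF₂(s) ⇌ Sr²⁺(aq) + 2 F⁻(aq)
For each mole of SrF₂ that dissolves per liter, [Sr²⁺] = s and [F⁻] = 2s; let s denote this solubility.
Ksp = [Sr²⁺][F⁻]^2 = s · (2s)^2 = 4s^3 = 3.3×10⁻⁹
s = 9.4×10⁻⁴ mol L⁻¹
[F⁻] = 2s = 1.9×10⁻³ mol L⁻¹

1.9×10⁻³ M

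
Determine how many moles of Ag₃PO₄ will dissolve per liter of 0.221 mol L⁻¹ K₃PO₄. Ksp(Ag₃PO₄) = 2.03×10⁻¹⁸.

Ag₃PO₄(s) ⇌ 3 Ag⁺(aq) + PO₄³⁻(aq)
Let s be the solubility of Ag₃PO₄ here. The common ion gives [PO₄³⁻] ≈ 0.221 mol L⁻¹, and [Ag⁺] = 3s.
Ksp = [Ag⁺]^3[PO₄³⁻] = (3s)^3(0.221)
(3s)^3 = 2.03×10⁻¹⁸ / (0.221) = 9.19×10⁻¹⁸
s = 6.98×10⁻⁷ mol L⁻¹

6.98×10⁻⁷ M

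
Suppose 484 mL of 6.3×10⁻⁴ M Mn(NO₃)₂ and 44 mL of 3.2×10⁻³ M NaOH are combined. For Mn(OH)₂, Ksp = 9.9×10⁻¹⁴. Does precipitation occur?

Yes

The combined volume is 528 mL.
[Mn²⁺] = (6.3×10⁻⁴)(484)/528 = 5.8×10⁻⁴ M
[OH⁻] = (3.2×10⁻³)(44)/528 = 2.7×10⁻⁴ M
Q = [Mn²⁺][OH⁻]^2 = 4.1×10⁻¹¹
Since Q (4.1×10⁻¹¹) exceeds Ksp (9.9×10⁻¹⁴), Mn(OH)₂ will precipitate.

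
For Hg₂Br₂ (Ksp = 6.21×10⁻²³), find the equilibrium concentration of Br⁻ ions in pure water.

4.99×10⁻⁸ M

Hg₂Br₂(s) ⇌ Hg₂²⁺(aq) + 2 Br⁻(aq)
With molar solubility s: [Hg₂²⁺] = s, [Br⁻] = 2s.
Ksp = [Hg₂²⁺][Br⁻]^2 = s · (2s)^2 = 4s^3 = 6.21×10⁻²³
s = 2.49×10⁻⁸ M
[Br⁻] = 2s = 4.99×10⁻⁸ M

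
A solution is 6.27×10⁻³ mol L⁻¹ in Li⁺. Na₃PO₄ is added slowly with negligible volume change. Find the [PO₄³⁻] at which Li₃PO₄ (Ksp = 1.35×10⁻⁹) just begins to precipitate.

Each salt precipitates once Q = Ksp for that salt.
Li₃PO₄(s) ⇌ 3 Li⁺(aq) + PO₄³⁻(aq)
Ksp = [Li⁺]^3[PO₄³⁻] = [PO₄³⁻](6.27×10⁻³)^3
[PO₄³⁻] = 1.35×10⁻⁹ / (6.27×10⁻³)^3 = 5.48×10⁻³
[PO₄³⁻] = 5.48×10⁻³ mol L⁻¹

5.48×10⁻³ M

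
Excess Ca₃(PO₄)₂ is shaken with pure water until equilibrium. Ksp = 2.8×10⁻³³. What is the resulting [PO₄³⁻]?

2.4×10⁻⁷ M

Ca₃(PO₄)₂(s) ⇌ 3 Ca²⁺(aq) + 2 PO₄³⁻(aq)
Let s be the molar solubility. Then [Ca²⁺] = 3s and [PO₄³⁻] = 2s.
Ksp = [Ca²⁺]^3[PO₄³⁻]^2 = (3s)^3 · (2s)^2 = 108s^5 = 2.8×10⁻³³
s = 1.2×10⁻⁷ mol L⁻¹
[PO₄³⁻] = 2s = 2.4×10⁻⁷ mol L⁻¹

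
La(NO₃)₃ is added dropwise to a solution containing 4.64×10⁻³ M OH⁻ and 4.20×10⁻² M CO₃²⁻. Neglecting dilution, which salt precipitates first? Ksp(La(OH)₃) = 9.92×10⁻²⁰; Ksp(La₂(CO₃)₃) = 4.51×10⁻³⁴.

La₂(CO₃)₃

Precipitation begins when Q = Ksp.
For La(OH)₃: [La³⁺] = (Ksp/[OH⁻]^3) = 9.93×10⁻¹³ M
For La₂(CO₃)₃: [La³⁺] = (Ksp/[CO₃²⁻]^3)^(1/2) = 2.47×10⁻¹⁵ M
La₂(CO₃)₃ requires the lower [La³⁺], so it precipitates first.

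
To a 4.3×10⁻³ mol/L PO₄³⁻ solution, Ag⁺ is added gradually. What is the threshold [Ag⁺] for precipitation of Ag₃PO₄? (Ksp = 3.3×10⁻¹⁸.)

Precipitation of each salt begins when its ion product equals Ksp.
Ag₃PO₄(s) ⇌ 3 Ag⁺(aq) + PO₄³⁻(aq)
Ksp = [Ag⁺]^3[PO₄³⁻] = [Ag⁺]^3(4.3×10⁻³)
[Ag⁺]^3 = 3.3×10⁻¹⁸ / (4.3×10⁻³) = 7.7×10⁻¹⁶
[Ag⁺] = 9.2×10⁻⁶ mol/L

9.2×10⁻⁶ M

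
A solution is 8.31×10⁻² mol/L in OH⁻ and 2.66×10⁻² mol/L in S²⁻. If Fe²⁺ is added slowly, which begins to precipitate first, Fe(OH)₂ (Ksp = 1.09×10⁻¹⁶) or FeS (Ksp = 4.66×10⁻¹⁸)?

Each salt precipitates once Q = Ksp for that salt.
For Fe(OH)₂: [Fe²⁺] = (Ksp/[OH⁻]^2) = 1.58×10⁻¹⁴ mol/L
For FeS: [Fe²⁺] = (Ksp/[S²⁻]) = 1.75×10⁻¹⁶ mol/L
FeS requires the lower [Fe²⁺], so it precipitates first.

FeS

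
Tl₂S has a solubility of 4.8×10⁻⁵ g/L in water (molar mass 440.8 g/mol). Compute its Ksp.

Ksp = 5.2×10⁻²¹

Convert to molarity: s = 4.8×10⁻⁵ / 440.8 = 1.089×10⁻⁷ mol/L
Tl₂S(s) ⇌ 2 Tl⁺(aq) + S²⁻(aq)
For each mole of Tl₂S that dissolves per liter, [Tl⁺] = 2s and [S²⁻] = s; let s denote this solubility.
Ksp = [Tl⁺]^2[S²⁻] = (2s)^2 · s = 4s^3
Ksp = 4 × (1.089×10⁻⁷)^3 = 5.2×10⁻²¹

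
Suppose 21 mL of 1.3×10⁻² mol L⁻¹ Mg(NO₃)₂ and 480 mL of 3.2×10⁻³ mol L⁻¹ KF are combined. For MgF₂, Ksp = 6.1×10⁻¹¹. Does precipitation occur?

Yes

The combined volume is 501 mL.
[Mg²⁺] = (1.3×10⁻²)(21)/501 = 5.4×10⁻⁴ mol L⁻¹
[F⁻] = (3.2×10⁻³)(480)/501 = 3.1×10⁻³ mol L⁻¹
Q = [Mg²⁺][F⁻]^2 = 5.1×10⁻⁹
Because Q > Ksp (5.1×10⁻⁹ vs 6.1×10⁻¹¹), a precipitate of MgF₂ forms.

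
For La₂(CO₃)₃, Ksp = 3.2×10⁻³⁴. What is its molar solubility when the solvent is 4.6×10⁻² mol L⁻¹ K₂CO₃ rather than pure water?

La₂(CO₃)₃(s) ⇌ 2 La³⁺(aq) + 3 CO₃²⁻(aq)
With CO₃²⁻ already at 4.6×10⁻² mol L⁻¹ and s small, take [CO₃²⁻] ≈ 4.6×10⁻² mol L⁻¹ and [La³⁺] = 2s.
Ksp = [La³⁺]^2[CO₃²⁻]^3 = (2s)^2(4.6×10⁻²)^3
(2s)^2 = 3.2×10⁻³⁴ / (4.6×10⁻²)^3 = 3.3×10⁻³⁰
s = 9.1×10⁻¹⁶ mol L⁻¹

9.1×10⁻¹⁶ M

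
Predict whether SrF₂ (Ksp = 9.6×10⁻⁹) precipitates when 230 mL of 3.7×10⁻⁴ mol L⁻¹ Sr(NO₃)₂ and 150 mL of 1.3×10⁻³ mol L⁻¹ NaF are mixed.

No

Total volume after mixing = 230 + 150 = 380 mL.
[Sr²⁺] = (3.7×10⁻⁴)(230)/380 = 2.2×10⁻⁴ mol L⁻¹
[F⁻] = (1.3×10⁻³)(150)/380 = 5.1×10⁻⁴ mol L⁻¹
Q = [Sr²⁺][F⁻]^2 = 5.9×10⁻¹¹
Q < Ksp (5.9×10⁻¹¹ vs 9.6×10⁻⁹); the solution remains unsaturated and no precipitate forms.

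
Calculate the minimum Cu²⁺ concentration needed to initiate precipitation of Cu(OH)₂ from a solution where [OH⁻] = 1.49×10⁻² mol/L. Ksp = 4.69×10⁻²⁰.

2.11×10⁻¹⁶ M

Precipitation of each salt begins when its ion product equals Ksp.
Cu(OH)₂(s) ⇌ Cu²⁺(aq) + 2 OH⁻(aq)
Ksp = [Cu²⁺][OH⁻]^2 = [Cu²⁺](1.49×10⁻²)^2
[Cu²⁺] = 4.69×10⁻²⁰ / (1.49×10⁻²)^2 = 2.11×10⁻¹⁶
[Cu²⁺] = 2.11×10⁻¹⁶ mol/L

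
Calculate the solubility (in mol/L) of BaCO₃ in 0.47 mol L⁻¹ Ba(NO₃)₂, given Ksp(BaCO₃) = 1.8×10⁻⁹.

3.8×10⁻⁹ M

BaCO₃(s) ⇌ Ba²⁺(aq) + CO₃²⁻(aq)
Let s be the solubility of BaCO₃ here. The common ion gives [Ba²⁺] ≈ 0.47 mol L⁻¹, and [CO₃²⁻] = s.
Ksp = [Ba²⁺][CO₃²⁻] = (0.47)s
s = 1.8×10⁻⁹ / (0.47) = 3.8×10⁻⁹
s = 3.8×10⁻⁹ mol L⁻¹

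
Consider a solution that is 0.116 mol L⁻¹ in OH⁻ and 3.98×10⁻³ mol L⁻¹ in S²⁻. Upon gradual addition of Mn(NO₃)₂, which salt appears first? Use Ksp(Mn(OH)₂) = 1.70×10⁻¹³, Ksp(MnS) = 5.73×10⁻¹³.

Mn(OH)₂

Precipitation of each salt begins when its ion product equals Ksp.
For Mn(OH)₂: [Mn²⁺] = (Ksp/[OH⁻]^2) = 1.26×10⁻¹¹ mol L⁻¹
For MnS: [Mn²⁺] = (Ksp/[S²⁻]) = 1.44×10⁻¹⁰ mol L⁻¹
Since Mn(OH)₂ needs less Mn²⁺ to reach saturation, it precipitates first.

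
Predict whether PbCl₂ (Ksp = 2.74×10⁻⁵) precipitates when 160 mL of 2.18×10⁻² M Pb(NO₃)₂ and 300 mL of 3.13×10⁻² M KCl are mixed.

The combined volume is 460 mL.
[Pb²⁺] = (2.18×10⁻²)(160)/460 = 7.58×10⁻³ M
[Cl⁻] = (3.13×10⁻²)(300)/460 = 2.04×10⁻² M
Q = [Pb²⁺][Cl⁻]^2 = 3.16×10⁻⁶
Q < Ksp (3.16×10⁻⁶ vs 2.74×10⁻⁵); the solution remains unsaturated and no precipitate forms.

No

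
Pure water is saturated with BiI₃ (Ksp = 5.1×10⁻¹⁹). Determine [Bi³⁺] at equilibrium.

1.2×10⁻⁵ M

BiI₃(s) ⇌ Bi³⁺(aq) + 3 I⁻(aq)
For each mole of BiI₃ that dissolves per liter, [Bi³⁺] = s and [I⁻] = 3s; let s denote this solubility.
Ksp = [Bi³⁺][I⁻]^3 = s · (3s)^3 = 27s^4 = 5.1×10⁻¹⁹
s = 1.2×10⁻⁵ M
[Bi³⁺] = s = 1.2×10⁻⁵ M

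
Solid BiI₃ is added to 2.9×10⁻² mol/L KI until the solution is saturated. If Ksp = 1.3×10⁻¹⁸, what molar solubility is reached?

5.3×10⁻¹⁴ M

BiI₃(s) ⇌ Bi³⁺(aq) + 3 I⁻(aq)
I⁻ is already present at 2.9×10⁻² mol/L. If s mol/L of BiI₃ dissolves, [Bi³⁺] = s while [I⁻] ≈ 2.9×10⁻² mol/L.
Ksp = [Bi³⁺][I⁻]^3 = s(2.9×10⁻²)^3
s = 1.3×10⁻¹⁸ / (2.9×10⁻²)^3 = 5.3×10⁻¹⁴
s = 5.3×10⁻¹⁴ mol/L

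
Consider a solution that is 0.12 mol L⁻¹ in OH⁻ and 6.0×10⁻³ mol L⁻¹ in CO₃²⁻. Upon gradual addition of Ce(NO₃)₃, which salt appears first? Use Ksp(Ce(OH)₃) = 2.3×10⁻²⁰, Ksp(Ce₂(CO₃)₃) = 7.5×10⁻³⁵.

Ce(OH)₃

Precipitation of each salt begins when its ion product equals Ksp.
For Ce(OH)₃: [Ce³⁺] = (Ksp/[OH⁻]^3) = 1.3×10⁻¹⁷ mol L⁻¹
For Ce₂(CO₃)₃: [Ce³⁺] = (Ksp/[CO₃²⁻]^3)^(1/2) = 1.9×10⁻¹⁴ mol L⁻¹
Since Ce(OH)₃ needs less Ce³⁺ to reach saturation, it precipitates first.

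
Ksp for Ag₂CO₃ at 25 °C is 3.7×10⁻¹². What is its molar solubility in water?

Ag₂CO₃(s) ⇌ 2 Ag⁺(aq) + CO₃²⁻(aq)
If s mol/L of Ag₂CO₃ dissolves, [Ag⁺] = 2s and [CO₃²⁻] = s.
Ksp = [Ag⁺]^2[CO₃²⁻] = (2s)^2 · s = 4s^3
4s^3 = 3.7×10⁻¹²  ⇒  s^3 = 9.3×10⁻¹³
s = 9.7×10⁻⁵ M

9.7×10⁻⁵ M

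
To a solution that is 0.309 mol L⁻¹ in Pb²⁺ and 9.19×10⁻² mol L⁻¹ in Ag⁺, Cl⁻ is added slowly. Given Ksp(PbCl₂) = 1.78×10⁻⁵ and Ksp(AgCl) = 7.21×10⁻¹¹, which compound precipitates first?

AgCl

Each salt precipitates once Q = Ksp for that salt.
For PbCl₂: [Cl⁻] = (Ksp/[Pb²⁺])^(1/2) = 7.59×10⁻³ mol L⁻¹
For AgCl: [Cl⁻] = (Ksp/[Ag⁺]) = 7.85×10⁻¹⁰ mol L⁻¹
The smaller threshold [Cl⁻] is reached first, so AgCl precipitates first.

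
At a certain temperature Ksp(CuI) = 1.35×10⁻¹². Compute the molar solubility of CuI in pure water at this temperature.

1.16×10⁻⁶ M

CuI(s) ⇌ Cu⁺(aq) + I⁻(aq)
For each mole of CuI that dissolves per liter, [Cu⁺] = s and [I⁻] = s; let s denote this solubility.
Ksp = [Cu⁺][I⁻] = s · s = s^2
s^2 = 1.35×10⁻¹²
s = (1.35×10⁻¹²)^(1/2) = 1.16×10⁻⁶ M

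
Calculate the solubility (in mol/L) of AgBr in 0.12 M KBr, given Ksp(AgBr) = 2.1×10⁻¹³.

AgBr(s) ⇌ Ag⁺(aq) + Br⁻(aq)
With Br⁻ already at 0.12 M and s small, take [Br⁻] ≈ 0.12 M and [Ag⁺] = s.
Ksp = [Ag⁺][Br⁻] = s(0.12)
s = 2.1×10⁻¹³ / (0.12) = 1.8×10⁻¹²
s = 1.8×10⁻¹² M

1.8×10⁻¹² M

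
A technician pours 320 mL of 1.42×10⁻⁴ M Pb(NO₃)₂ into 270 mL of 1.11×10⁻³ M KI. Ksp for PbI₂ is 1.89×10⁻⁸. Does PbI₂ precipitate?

No

After mixing, V = 320 mL + 270 mL = 590 mL.
[Pb²⁺] = (1.42×10⁻⁴)(320)/590 = 7.70×10⁻⁵ M
[I⁻] = (1.11×10⁻³)(270)/590 = 5.08×10⁻⁴ M
Q = [Pb²⁺][I⁻]^2 = 1.99×10⁻¹¹
Q = 1.99×10⁻¹¹ < Ksp = 1.89×10⁻⁸, so the solution is unsaturated and no precipitate forms.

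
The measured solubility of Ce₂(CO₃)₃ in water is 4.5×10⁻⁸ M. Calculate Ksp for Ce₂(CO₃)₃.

Ksp = 2.0×10⁻³⁵

Ce₂(CO₃)₃(s) ⇌ 2 Ce³⁺(aq) + 3 CO₃²⁻(aq)
Call the molar solubility s, so that [Ce³⁺] = 2s and [CO₃²⁻] = 3s.
Ksp = [Ce³⁺]^2[CO₃²⁻]^3 = (2s)^2 · (3s)^3 = 108s^5
Ksp = 108 × (4.5×10⁻⁸)^5 = 2.0×10⁻³⁵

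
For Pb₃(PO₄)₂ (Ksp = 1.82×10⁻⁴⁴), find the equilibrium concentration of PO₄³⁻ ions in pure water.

1.40×10⁻⁹ M

Pb₃(PO₄)₂(s) ⇌ 3 Pb²⁺(aq) + 2 PO₄³⁻(aq)
With molar solubility s: [Pb²⁺] = 3s, [PO₄³⁻] = 2s.
Ksp = [Pb²⁺]^3[PO₄³⁻]^2 = (3s)^3 · (2s)^2 = 108s^5 = 1.82×10⁻⁴⁴
s = 7.00×10⁻¹⁰ M
[PO₄³⁻] = 2s = 1.40×10⁻⁹ M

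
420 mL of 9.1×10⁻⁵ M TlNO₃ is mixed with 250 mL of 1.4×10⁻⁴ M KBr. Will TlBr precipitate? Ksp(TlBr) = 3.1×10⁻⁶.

After mixing, V = 420 mL + 250 mL = 670 mL.
[Tl⁺] = (9.1×10⁻⁵)(420)/670 = 5.7×10⁻⁵ M
[Br⁻] = (1.4×10⁻⁴)(250)/670 = 5.2×10⁻⁵ M
Q = [Tl⁺][Br⁻] = 3.0×10⁻⁹
Since Q (3.0×10⁻⁹) is less than Ksp (3.1×10⁻⁶), no TlBr precipitates.

No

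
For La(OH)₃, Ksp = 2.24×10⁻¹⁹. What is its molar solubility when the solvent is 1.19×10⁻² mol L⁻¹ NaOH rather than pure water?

1.33×10⁻¹³ M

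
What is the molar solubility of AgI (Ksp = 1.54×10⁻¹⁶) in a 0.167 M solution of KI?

AgI(s) ⇌ Ag⁺(aq) + I⁻(aq)
I⁻ is already present at 0.167 M. If s mol/L of AgI dissolves, [Ag⁺] = s while [I⁻] ≈ 0.167 M.
Ksp = [Ag⁺][I⁻] = s(0.167)
s = 1.54×10⁻¹⁶ / (0.167) = 9.22×10⁻¹⁶
s = 9.22×10⁻¹⁶ M

9.22×10⁻¹⁶ M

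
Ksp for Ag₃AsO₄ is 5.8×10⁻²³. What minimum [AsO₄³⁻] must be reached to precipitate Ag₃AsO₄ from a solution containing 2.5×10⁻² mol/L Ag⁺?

Precipitation begins when Q = Ksp.
Ag₃AsO₄(s) ⇌ 3 Ag⁺(aq) + AsO₄³⁻(aq)
Ksp = [Ag⁺]^3[AsO₄³⁻] = [AsO₄³⁻](2.5×10⁻²)^3
[AsO₄³⁻] = 5.8×10⁻²³ / (2.5×10⁻²)^3 = 3.7×10⁻¹⁸
[AsO₄³⁻] = 3.7×10⁻¹⁸ mol/L

3.7×10⁻¹⁸ M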